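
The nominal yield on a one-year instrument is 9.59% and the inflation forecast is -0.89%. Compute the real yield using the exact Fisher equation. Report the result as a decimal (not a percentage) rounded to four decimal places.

By the Fisher identity, 1 + r = (1 + i)/(1 + π).
1 + r = 1.09590 / 0.99110 = 1.105741
r = 1.105741 − 1 = 10.5741%, i.e. 0.1057.

0.1057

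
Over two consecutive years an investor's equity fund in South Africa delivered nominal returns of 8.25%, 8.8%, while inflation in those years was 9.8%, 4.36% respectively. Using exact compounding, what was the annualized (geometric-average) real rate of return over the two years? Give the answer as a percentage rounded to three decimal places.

1.382%

Compound the nominal returns: 1.0825 × 1.0880 = 1.17776000.
Compound inflation: 1.0980 × 1.0436 = 1.14587280.
Deflate: 1.17776000 / 1.14587280 = 1.02782787.
Annualized real rate = 1.02782787^(1/2) − 1 = 1.3818% → 1.382%.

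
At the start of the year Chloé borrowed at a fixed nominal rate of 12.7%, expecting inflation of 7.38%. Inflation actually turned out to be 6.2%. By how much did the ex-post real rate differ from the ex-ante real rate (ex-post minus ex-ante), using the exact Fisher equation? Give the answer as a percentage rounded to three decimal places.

Ex-ante: (1 + 0.1270)/(1 + 0.0738) − 1 = 4.9544%
Ex-post: (1 + 0.1270)/(1 + 0.0620) − 1 = 6.1205%
Difference (ex-post − ex-ante) = 1.1662% → 1.166%.

1.166%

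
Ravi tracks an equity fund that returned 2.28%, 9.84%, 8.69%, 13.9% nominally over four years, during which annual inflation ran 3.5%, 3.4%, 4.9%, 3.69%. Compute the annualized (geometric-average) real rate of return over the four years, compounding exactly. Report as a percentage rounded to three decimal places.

Compound the nominal returns: 1.0228 × 1.0984 × 1.0869 × 1.1390 = 1.39079960.
Compound inflation: 1.0350 × 1.0340 × 1.0490 × 1.0369 = 1.16405433.
Deflate: 1.39079960 / 1.16405433 = 1.19478925.
Annualized real rate = 1.19478925^(1/4) − 1 = 4.5497% → 4.550%.

4.550%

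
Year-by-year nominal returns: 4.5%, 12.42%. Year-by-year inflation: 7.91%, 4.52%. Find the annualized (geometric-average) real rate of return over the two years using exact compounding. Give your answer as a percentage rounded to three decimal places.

Compound the nominal returns: 1.0450 × 1.1242 = 1.174789000.
Compound inflation: 1.0791 × 1.0452 = 1.127875320.
Deflate: 1.174789000 / 1.127875320 = 1.041594739.
Annualized real rate = 1.041594739^(1/2) − 1 = 2.05855% → 2.059%.

2.059%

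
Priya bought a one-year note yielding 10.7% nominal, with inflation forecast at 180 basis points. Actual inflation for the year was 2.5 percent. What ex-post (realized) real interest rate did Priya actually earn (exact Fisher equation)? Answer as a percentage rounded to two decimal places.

8.00%

Ex-post: (1 + 0.1070)/(1 + 0.0250) − 1 = 8.0000%
So the realized real rate is 8.00%.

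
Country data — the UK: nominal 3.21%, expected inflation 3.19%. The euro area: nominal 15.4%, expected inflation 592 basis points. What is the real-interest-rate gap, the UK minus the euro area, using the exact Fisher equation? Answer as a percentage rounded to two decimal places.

-8.93%

The UK: (1 + 0.0321)/(1 + 0.0319) − 1 = 0.0194%
The euro area: (1 + 0.1540)/(1 + 0.0592) − 1 = 8.9502%
Differential = 0.0194% − 8.9502% = -8.9308% → -8.93%.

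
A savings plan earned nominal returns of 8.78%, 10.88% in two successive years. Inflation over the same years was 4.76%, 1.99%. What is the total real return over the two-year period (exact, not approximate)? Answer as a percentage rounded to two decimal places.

12.89%

Nominal growth factor = 1.0878 × 1.1088 = 1.206153
Price-level growth factor = 1.0476 × 1.0199 = 1.068447
Real growth factor = 1.206153 / 1.068447 = 1.128884
Total real return = 1.128884 − 1 → 12.89%.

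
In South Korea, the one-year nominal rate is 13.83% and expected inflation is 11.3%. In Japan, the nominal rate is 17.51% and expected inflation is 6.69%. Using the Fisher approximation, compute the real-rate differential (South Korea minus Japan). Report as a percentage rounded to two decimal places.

South Korea: 13.83% − 11.3% = 2.530%
Japan: 17.51% − 6.69% = 10.820%
Differential = -8.290% → -8.29%.

-8.29%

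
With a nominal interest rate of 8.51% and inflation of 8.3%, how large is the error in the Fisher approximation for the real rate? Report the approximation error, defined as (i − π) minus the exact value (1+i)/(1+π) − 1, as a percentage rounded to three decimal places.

Approximate: r ≈ 8.510% − 8.300% = 0.2100%
Exact: (1 + 0.0851)/(1 + 0.0830) − 1 = 0.1939%
Error = 0.2100% − 0.1939% = 0.0161% → 0.016%.

0.016%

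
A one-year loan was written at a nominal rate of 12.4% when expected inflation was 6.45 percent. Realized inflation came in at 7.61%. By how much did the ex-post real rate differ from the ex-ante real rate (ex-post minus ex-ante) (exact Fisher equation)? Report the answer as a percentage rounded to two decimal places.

Ex-ante: (1 + 0.1240)/(1 + 0.0645) − 1 = 5.5895%
Ex-post: (1 + 0.1240)/(1 + 0.0761) − 1 = 4.4513%
Difference (ex-post − ex-ante) = -1.1382% → -1.14%.

-1.14%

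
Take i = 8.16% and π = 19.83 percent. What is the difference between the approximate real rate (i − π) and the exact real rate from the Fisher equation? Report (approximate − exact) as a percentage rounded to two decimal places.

-1.93%

Approximate: r ≈ 8.160% − 19.830% = -11.6700%
Exact: (1 + 0.0816)/(1 + 0.1983) − 1 = -9.7388%
Error = -11.6700% − (-9.7388%) = -1.9312% → -1.93%.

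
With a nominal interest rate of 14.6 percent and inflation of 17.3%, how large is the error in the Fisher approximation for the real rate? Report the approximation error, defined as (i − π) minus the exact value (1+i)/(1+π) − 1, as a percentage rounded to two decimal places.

Approximate: r ≈ 14.600% − 17.300% = -2.7000%
Exact: (1 + 0.1460)/(1 + 0.1730) − 1 = -2.3018%
Error = -2.7000% − (-2.3018%) = -0.3982% → -0.40%.

-0.40%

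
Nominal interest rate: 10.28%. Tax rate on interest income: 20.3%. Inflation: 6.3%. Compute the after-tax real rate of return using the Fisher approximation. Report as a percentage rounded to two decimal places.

After-tax nominal return = 10.28% × (1 − 0.203) = 8.19316%.
r ≈ 8.19316% − 6.3% → 1.89%.

1.89%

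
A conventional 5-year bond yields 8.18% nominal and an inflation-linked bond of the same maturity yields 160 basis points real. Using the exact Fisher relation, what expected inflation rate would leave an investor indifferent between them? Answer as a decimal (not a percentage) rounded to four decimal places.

0.0648

(1 + π) = (1 + i)/(1 + r) = 1.08180 / 1.01600 = 1.064764
Break-even inflation = 1.064764 − 1 → 0.0648.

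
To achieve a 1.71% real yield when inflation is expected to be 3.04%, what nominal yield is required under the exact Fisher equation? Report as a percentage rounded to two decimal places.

(1 + i) = (1 + r)(1 + π) = 1.01710 × 1.03040 = 1.04801984
i = 1.04801984 − 1, so the required nominal rate is 4.80%.

4.80%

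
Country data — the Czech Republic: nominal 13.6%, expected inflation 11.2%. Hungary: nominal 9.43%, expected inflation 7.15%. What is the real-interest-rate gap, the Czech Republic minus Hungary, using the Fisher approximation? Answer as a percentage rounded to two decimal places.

0.12%

The Czech Republic: 13.6% − 11.2% = 2.400%
Hungary: 9.43% − 7.15% = 2.280%
Differential = 0.120% → 0.12%.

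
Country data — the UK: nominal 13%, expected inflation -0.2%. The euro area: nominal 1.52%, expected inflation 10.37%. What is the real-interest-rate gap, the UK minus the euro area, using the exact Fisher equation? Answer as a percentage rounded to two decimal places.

21.24%

The UK: (1 + 0.1300)/(1 − 0.0020) − 1 = 13.2265%
The euro area: (1 + 0.0152)/(1 + 0.1037) − 1 = -8.0185%
Differential = 13.2265% − (-8.0185%) = 21.2449% → 21.24%.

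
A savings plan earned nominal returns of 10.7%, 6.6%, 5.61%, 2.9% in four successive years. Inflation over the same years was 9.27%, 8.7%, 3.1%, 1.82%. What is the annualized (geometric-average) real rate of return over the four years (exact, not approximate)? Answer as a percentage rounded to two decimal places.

Nominal growth factor = 1.1070 × 1.0660 × 1.0561 × 1.0290 = 1.28240512
Price-level growth factor = 1.0927 × 1.0870 × 1.0310 × 1.0182 = 1.24687307
Real growth factor = 1.28240512 / 1.24687307 = 1.02849693
Annualized real rate = 1.02849693^(1/4) − 1 = 0.7049% → 0.70%.

0.70%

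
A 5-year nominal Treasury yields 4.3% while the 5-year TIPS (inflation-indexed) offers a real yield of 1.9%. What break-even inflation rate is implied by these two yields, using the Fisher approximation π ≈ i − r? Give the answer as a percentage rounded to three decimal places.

π ≈ i − r = 4.3% − 1.9% → 2.400%.

2.400%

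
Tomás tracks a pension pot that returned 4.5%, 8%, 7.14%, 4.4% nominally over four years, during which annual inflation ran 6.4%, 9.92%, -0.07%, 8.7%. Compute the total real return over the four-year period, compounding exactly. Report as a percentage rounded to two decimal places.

Compound the nominal returns: 1.0450 × 1.0800 × 1.0714 × 1.0440 = 1.262386.
Compound inflation: 1.0640 × 1.0992 × 0.9993 × 1.0870 = 1.270410.
Deflate: 1.262386 / 1.270410 = 0.993684.
Total real return = 0.993684 − 1 → -0.63%.

-0.63%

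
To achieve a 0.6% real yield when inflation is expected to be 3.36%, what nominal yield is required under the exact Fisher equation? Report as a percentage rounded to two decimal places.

3.98%

(1 + i) = (1 + r)(1 + π) = 1.00600 × 1.03360 = 1.0398016
i = 1.0398016 − 1, so the required nominal rate is 3.98%.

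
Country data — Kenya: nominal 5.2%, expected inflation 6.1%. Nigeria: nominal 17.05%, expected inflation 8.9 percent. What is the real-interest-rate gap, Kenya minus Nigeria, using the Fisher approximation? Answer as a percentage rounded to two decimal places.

Kenya: 5.2% − 6.1% = -0.900%
Nigeria: 17.05% − 8.9% = 8.150%
Differential = -9.050% → -9.05%.

-9.05%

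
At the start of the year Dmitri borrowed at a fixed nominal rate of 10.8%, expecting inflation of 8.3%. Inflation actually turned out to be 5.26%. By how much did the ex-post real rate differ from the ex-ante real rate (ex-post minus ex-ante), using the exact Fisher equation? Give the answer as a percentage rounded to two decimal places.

2.95%

Ex-ante: (1 + 0.1080)/(1 + 0.0830) − 1 = 2.3084%
Ex-post: (1 + 0.1080)/(1 + 0.0526) − 1 = 5.2632%
Difference (ex-post − ex-ante) = 2.9548% → 2.95%.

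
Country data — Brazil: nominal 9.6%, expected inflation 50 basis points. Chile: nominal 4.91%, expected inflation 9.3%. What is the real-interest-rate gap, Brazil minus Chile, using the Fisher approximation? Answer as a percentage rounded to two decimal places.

13.49%

Brazil: 9.6% − 0.5% = 9.100%
Chile: 4.91% − 9.3% = -4.390%
Differential = 13.490% → 13.49%.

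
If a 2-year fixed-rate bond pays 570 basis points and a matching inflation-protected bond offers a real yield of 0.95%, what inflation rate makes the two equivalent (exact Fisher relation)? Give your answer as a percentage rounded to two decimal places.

4.71%

(1 + π) = (1 + i)/(1 + r) = 1.05700 / 1.00950 = 1.047053
Break-even inflation = 1.047053 − 1 → 4.71%.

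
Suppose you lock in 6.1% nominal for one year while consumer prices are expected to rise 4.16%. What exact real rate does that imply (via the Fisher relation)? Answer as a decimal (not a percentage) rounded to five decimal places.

By the Fisher relation, 1 + r = (1 + i)/(1 + π).
1 + r = 1.06100 / 1.04160 = 1.0186252
r = 1.0186252 − 1 = 1.86252%, i.e. 0.01863.

0.01863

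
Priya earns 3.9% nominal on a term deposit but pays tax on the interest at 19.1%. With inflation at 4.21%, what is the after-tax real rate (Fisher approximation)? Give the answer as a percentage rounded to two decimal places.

After-tax nominal return = 3.9% × (1 − 0.191) = 3.1551%.
r ≈ 3.1551% − 4.21% → -1.05%.

-1.05%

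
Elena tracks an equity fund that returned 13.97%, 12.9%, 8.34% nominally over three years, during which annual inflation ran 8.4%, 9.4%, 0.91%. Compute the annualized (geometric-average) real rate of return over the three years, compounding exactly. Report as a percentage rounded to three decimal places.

Nominal growth factor = 1.1397 × 1.1290 × 1.0834 = 1.39403386
Price-level growth factor = 1.0840 × 1.0940 × 1.0091 = 1.19668765
Real growth factor = 1.39403386 / 1.19668765 = 1.16491037
Annualized real rate = 1.16491037^(1/3) − 1 = 5.2198% → 5.220%.

5.220%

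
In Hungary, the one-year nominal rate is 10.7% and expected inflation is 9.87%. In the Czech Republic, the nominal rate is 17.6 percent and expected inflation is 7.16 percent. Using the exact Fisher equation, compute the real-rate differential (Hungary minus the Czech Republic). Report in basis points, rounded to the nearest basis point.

-899 basis points

Hungary: (1 + 0.1070)/(1 + 0.0987) − 1 = 0.7554%
The Czech Republic: (1 + 0.1760)/(1 + 0.0716) − 1 = 9.7424%
Differential = 0.7554% − 9.7424% = -8.9870% → -899 basis points.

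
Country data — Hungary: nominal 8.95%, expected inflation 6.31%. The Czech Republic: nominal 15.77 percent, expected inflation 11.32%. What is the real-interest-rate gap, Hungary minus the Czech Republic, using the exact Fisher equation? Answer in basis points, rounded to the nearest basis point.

-151 basis points

Hungary: (1 + 0.0895)/(1 + 0.0631) − 1 = 2.4833%
The Czech Republic: (1 + 0.1577)/(1 + 0.1132) − 1 = 3.9975%
Differential = 2.4833% − 3.9975% = -1.5142% → -151 basis points.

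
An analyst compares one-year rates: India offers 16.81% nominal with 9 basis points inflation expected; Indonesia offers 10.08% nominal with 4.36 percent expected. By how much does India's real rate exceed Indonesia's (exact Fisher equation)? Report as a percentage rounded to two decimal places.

India: (1 + 0.1681)/(1 + 0.0009) − 1 = 16.7050%
Indonesia: (1 + 0.1008)/(1 + 0.0436) − 1 = 5.4810%
Differential = 16.7050% − 5.4810% = 11.2239% → 11.22%.

11.22%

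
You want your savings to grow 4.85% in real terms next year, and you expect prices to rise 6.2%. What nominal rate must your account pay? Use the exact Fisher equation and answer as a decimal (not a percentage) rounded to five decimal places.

(1 + i) = (1 + r)(1 + π) = 1.04850 × 1.06200 = 1.113507
i = 1.113507 − 1, so the required nominal rate is 0.11351.

0.11351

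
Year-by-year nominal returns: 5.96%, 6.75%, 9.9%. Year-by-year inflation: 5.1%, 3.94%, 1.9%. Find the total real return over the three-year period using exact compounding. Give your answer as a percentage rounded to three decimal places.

11.673%

Nominal growth factor = 1.0596 × 1.0675 × 1.0990 = 1.243104
Price-level growth factor = 1.0510 × 1.0394 × 1.0190 = 1.113165
Real growth factor = 1.243104 / 1.113165 = 1.116729
Total real return = 1.116729 − 1 → 11.673%.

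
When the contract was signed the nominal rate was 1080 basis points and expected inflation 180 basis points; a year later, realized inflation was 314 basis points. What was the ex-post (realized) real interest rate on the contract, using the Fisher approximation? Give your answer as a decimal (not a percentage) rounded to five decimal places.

0.07660

Ex-post: 10.8% − 3.14% = 7.660%
So the realized real rate is 0.07660.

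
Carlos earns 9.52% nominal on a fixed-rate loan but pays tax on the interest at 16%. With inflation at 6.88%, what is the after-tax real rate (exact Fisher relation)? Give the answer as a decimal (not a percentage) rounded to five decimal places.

After-tax nominal return = 9.52% × (1 − 0.16) = 7.9968%.
1 + r = 1.079968 / 1.06880 = 1.010449
After-tax real rate = 1.010449 − 1 → 0.01045.

0.01045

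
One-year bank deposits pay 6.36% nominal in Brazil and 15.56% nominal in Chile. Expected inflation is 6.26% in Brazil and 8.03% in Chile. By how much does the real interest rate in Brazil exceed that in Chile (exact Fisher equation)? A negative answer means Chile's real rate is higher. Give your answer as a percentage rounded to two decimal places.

Brazil: (1 + 0.0636)/(1 + 0.0626) − 1 = 0.0941%
Chile: (1 + 0.1556)/(1 + 0.0803) − 1 = 6.9703%
Differential = 0.0941% − 6.9703% = -6.8762% → -6.88%.

-6.88%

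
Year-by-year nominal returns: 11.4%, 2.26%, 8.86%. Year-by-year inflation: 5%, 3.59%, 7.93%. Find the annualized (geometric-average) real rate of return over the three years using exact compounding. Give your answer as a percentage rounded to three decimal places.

Nominal growth factor = 1.1140 × 1.0226 × 1.0886 = 1.24010743
Price-level growth factor = 1.0500 × 1.0359 × 1.0793 = 1.17394921
Real growth factor = 1.24010743 / 1.17394921 = 1.05635526
Annualized real rate = 1.05635526^(1/3) − 1 = 1.8443% → 1.844%.

1.844%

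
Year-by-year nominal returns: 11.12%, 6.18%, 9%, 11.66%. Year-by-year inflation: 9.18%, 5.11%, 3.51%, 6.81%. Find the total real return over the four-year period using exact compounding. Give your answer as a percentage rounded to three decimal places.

Nominal growth factor = 1.1112 × 1.0618 × 1.0900 × 1.1166 = 1.436015
Price-level growth factor = 1.0918 × 1.0511 × 1.0351 × 1.0681 = 1.268765
Real growth factor = 1.436015 / 1.268765 = 1.131821
Total real return = 1.131821 − 1 → 13.182%.

13.182%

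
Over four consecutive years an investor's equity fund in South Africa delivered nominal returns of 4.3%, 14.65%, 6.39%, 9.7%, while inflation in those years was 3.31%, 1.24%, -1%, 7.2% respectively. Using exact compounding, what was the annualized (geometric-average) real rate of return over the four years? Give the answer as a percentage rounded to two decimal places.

Nominal growth factor = 1.0430 × 1.1465 × 1.0639 × 1.0970 = 1.39561556
Price-level growth factor = 1.0331 × 1.0124 × 0.9900 × 1.0720 = 1.11000383
Real growth factor = 1.39561556 / 1.11000383 = 1.25730698
Annualized real rate = 1.25730698^(1/4) − 1 = 5.8913% → 5.89%.

5.89%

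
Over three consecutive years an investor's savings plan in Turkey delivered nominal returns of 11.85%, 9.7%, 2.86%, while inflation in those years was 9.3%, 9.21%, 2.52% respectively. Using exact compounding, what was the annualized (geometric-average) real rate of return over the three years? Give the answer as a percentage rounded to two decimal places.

Compound the nominal returns: 1.1185 × 1.0970 × 1.0286 = 1.26208654.
Compound inflation: 1.0930 × 1.0921 × 1.0252 = 1.22374567.
Deflate: 1.26208654 / 1.22374567 = 1.03133076.
Annualized real rate = 1.03133076^(1/3) − 1 = 1.0336% → 1.03%.

1.03%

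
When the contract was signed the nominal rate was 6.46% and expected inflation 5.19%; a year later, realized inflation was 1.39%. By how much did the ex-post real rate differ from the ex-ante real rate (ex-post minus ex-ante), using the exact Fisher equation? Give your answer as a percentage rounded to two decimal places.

Ex-ante: (1 + 0.0646)/(1 + 0.0519) − 1 = 1.2073%
Ex-post: (1 + 0.0646)/(1 + 0.0139) − 1 = 5.0005%
Difference (ex-post − ex-ante) = 3.7932% → 3.79%.

3.79%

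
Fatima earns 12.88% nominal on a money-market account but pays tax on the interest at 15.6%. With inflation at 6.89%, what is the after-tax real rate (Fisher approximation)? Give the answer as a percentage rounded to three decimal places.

3.981%

After-tax nominal return = 12.88% × (1 − 0.156) = 10.87072%.
r ≈ 10.87072% − 6.89% → 3.981%.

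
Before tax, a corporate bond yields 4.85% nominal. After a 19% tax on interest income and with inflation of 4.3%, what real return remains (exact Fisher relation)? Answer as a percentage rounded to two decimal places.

After-tax nominal return = 4.85% × (1 − 0.19) = 3.9285%.
1 + r = 1.039285 / 1.04300 = 0.996438
After-tax real rate = 0.996438 − 1 → -0.36%.

-0.36%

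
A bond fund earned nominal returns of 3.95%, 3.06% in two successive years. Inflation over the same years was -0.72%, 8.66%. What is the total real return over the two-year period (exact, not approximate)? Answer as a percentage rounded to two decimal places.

Compound the nominal returns: 1.0395 × 1.0306 = 1.071309.
Compound inflation: 0.9928 × 1.0866 = 1.078776.
Deflate: 1.071309 / 1.078776 = 0.993078.
Total real return = 0.993078 − 1 → -0.69%.

-0.69%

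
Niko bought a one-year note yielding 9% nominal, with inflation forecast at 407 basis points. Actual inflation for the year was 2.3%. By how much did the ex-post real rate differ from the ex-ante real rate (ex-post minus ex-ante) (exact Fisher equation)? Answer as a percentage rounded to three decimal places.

1.812%

Ex-ante: (1 + 0.0900)/(1 + 0.0407) − 1 = 4.7372%
Ex-post: (1 + 0.0900)/(1 + 0.0230) − 1 = 6.5494%
Difference (ex-post − ex-ante) = 1.8122% → 1.812%.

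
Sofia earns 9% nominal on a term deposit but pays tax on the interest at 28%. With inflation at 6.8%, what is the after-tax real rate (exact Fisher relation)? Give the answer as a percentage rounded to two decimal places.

After-tax nominal return = 9% × (1 − 0.28) = 6.4800%.
1 + r = 1.06480 / 1.06800 = 0.997004
After-tax real rate = 0.997004 − 1 → -0.30%.

-0.30%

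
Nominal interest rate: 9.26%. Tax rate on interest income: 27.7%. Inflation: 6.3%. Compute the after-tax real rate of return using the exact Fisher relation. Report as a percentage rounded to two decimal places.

0.37%

After-tax nominal return = 9.26% × (1 − 0.277) = 6.69498%.
1 + r = 1.0669498 / 1.06300 = 1.003716
After-tax real rate = 1.003716 − 1 → 0.37%.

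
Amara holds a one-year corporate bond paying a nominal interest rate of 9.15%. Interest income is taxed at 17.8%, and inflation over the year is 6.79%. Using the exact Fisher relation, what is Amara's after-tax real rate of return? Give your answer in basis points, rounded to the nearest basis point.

After-tax nominal return = 9.15% × (1 − 0.178) = 7.5213%.
1 + r = 1.075213 / 1.06790 = 1.006848
After-tax real rate = 1.006848 − 1 → 68 basis points.

68 basis points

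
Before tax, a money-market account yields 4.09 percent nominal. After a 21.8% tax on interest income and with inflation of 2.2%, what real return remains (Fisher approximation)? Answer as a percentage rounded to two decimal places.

1.00%

After-tax nominal return = 4.09% × (1 − 0.218) = 3.19838%.
r ≈ 3.19838% − 2.2% → 1.00%.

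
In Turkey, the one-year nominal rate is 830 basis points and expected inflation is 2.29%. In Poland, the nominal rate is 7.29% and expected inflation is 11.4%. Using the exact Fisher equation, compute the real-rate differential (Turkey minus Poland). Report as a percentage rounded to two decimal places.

9.56%

Turkey: (1 + 0.0830)/(1 + 0.0229) − 1 = 5.8755%
Poland: (1 + 0.0729)/(1 + 0.1140) − 1 = -3.6894%
Differential = 5.8755% − (-3.6894%) = 9.5649% → 9.56%.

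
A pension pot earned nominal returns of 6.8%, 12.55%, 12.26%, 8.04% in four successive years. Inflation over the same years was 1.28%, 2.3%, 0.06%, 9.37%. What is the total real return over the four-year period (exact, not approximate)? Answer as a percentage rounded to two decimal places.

28.58%

Nominal growth factor = 1.0680 × 1.1255 × 1.1226 × 1.0804 = 1.457895
Price-level growth factor = 1.0128 × 1.0230 × 1.0006 × 1.0937 = 1.133856
Real growth factor = 1.457895 / 1.133856 = 1.285785
Total real return = 1.285785 − 1 → 28.58%.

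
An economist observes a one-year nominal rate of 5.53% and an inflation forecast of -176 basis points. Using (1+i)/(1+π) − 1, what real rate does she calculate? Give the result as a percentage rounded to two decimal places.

1 + r = 1.05530 / 0.98240 = 1.074206
r = 1.074206 − 1 = 7.4206%, i.e. 7.42%.

7.42%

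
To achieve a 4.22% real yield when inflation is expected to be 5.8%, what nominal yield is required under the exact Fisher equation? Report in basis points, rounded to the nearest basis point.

1026 basis points

(1 + i) = (1 + r)(1 + π) = 1.04220 × 1.05800 = 1.1026476
i = 1.1026476 − 1, so the required nominal rate is 1026 basis points.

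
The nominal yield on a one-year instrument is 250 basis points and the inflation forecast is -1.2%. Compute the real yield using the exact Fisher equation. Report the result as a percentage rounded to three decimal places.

3.745%

1 + r = 1.02500 / 0.98800 = 1.037449
r = 1.037449 − 1 = 3.7449%, i.e. 3.745%.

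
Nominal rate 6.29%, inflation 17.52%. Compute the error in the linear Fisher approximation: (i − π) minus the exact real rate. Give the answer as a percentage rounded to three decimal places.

Approximate: r ≈ 6.290% − 17.520% = -11.2300%
Exact: (1 + 0.0629)/(1 + 0.1752) − 1 = -9.5558%
Error = -11.2300% − (-9.5558%) = -1.6742% → -1.674%.

-1.674%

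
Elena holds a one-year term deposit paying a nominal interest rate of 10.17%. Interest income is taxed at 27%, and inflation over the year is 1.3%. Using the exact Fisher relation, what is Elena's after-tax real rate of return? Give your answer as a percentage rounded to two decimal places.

6.05%

After-tax nominal return = 10.17% × (1 − 0.27) = 7.4241%.
1 + r = 1.074241 / 1.01300 = 1.060455
After-tax real rate = 1.060455 − 1 → 6.05%.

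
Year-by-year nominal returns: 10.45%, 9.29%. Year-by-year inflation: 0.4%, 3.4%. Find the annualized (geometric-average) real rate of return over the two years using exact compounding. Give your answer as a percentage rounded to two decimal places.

Nominal growth factor = 1.1045 × 1.0929 = 1.20710805
Price-level growth factor = 1.0040 × 1.0340 = 1.03813600
Real growth factor = 1.20710805 / 1.03813600 = 1.16276485
Annualized real rate = 1.16276485^(1/2) − 1 = 7.8316% → 7.83%.

7.83%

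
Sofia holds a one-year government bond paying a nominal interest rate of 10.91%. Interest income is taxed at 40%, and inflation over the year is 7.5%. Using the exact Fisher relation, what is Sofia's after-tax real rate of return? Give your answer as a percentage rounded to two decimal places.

After-tax nominal return = 10.91% × (1 − 0.4) = 6.5460%.
1 + r = 1.06546 / 1.07500 = 0.991126
After-tax real rate = 0.991126 − 1 → -0.89%.

-0.89%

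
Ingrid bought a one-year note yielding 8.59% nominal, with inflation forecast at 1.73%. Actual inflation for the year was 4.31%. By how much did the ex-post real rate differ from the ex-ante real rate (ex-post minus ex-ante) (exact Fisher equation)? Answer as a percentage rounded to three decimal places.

Ex-ante: (1 + 0.0859)/(1 + 0.0173) − 1 = 6.7433%
Ex-post: (1 + 0.0859)/(1 + 0.0431) − 1 = 4.1032%
Difference (ex-post − ex-ante) = -2.6402% → -2.640%.

-2.640%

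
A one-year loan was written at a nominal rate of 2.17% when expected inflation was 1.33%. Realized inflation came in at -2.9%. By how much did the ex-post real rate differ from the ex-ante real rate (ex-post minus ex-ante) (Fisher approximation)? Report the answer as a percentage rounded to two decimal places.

4.23%

Ex-ante: 2.17% − 1.33% = 0.840%
Ex-post: 2.17% − (-2.9%) = 5.070%
Difference (ex-post − ex-ante) = 4.2300% → 4.23%.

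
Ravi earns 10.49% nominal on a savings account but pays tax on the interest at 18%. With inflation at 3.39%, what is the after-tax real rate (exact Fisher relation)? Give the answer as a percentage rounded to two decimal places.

After-tax nominal return = 10.49% × (1 − 0.18) = 8.6018%.
1 + r = 1.086018 / 1.03390 = 1.050409
After-tax real rate = 1.050409 − 1 → 5.04%.

5.04%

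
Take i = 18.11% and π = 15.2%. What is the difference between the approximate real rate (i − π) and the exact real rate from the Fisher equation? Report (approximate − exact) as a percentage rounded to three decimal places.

Approximate: r ≈ 18.110% − 15.200% = 2.9100%
Exact: (1 + 0.1811)/(1 + 0.1520) − 1 = 2.5260%
Error = 2.9100% − 2.5260% = 0.3840% → 0.384%.

0.384%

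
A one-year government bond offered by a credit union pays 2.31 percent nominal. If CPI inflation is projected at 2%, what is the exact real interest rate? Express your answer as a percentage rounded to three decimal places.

0.304%

By the Fisher relation, 1 + r = (1 + i)/(1 + π).
1 + r = 1.02310 / 1.02000 = 1.003039
r = 1.003039 − 1 = 0.3039%, i.e. 0.304%.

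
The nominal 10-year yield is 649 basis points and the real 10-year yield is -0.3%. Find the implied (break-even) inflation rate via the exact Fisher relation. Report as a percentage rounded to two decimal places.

6.81%

(1 + π) = (1 + i)/(1 + r) = 1.06490 / 0.99700 = 1.068104
Break-even inflation = 1.068104 − 1 → 6.81%.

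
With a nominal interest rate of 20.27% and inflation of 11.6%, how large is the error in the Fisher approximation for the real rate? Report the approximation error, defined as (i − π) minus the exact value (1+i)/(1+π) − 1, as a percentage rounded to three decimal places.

0.901%

Approximate: r ≈ 20.270% − 11.600% = 8.6700%
Exact: (1 + 0.2027)/(1 + 0.1160) − 1 = 7.7688%
Error = 8.6700% − 7.7688% = 0.9012% → 0.901%.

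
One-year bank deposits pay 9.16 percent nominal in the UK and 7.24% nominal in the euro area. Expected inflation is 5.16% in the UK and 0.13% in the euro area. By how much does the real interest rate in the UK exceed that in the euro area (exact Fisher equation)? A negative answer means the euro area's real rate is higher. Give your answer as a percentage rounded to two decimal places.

-3.30%

The UK: (1 + 0.0916)/(1 + 0.0516) − 1 = 3.8037%
The euro area: (1 + 0.0724)/(1 + 0.0013) − 1 = 7.1008%
Differential = 3.8037% − 7.1008% = -3.2970% → -3.30%.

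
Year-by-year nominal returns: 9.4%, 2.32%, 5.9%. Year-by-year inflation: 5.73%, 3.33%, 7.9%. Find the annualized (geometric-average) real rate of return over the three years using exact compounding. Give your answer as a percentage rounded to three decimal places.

Compound the nominal returns: 1.0940 × 1.0232 × 1.0590 = 1.185424267.
Compound inflation: 1.0573 × 1.0333 × 1.0790 = 1.178816229.
Deflate: 1.185424267 / 1.178816229 = 1.005605656.
Annualized real rate = 1.005605656^(1/3) − 1 = 0.18651% → 0.187%.

0.187%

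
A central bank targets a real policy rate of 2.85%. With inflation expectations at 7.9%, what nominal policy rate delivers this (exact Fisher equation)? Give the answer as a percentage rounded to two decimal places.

(1 + i) = (1 + r)(1 + π) = 1.02850 × 1.07900 = 1.1097515
i = 1.1097515 − 1, so the required nominal rate is 10.98%.

10.98%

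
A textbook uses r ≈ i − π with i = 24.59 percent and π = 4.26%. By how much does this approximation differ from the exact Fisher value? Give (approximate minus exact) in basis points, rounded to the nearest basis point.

83 basis points

Approximate: r ≈ 24.590% − 4.260% = 20.3300%
Exact: (1 + 0.2459)/(1 + 0.0426) − 1 = 19.4993%
Error = 20.3300% − 19.4993% = 0.8307% → 83 basis points.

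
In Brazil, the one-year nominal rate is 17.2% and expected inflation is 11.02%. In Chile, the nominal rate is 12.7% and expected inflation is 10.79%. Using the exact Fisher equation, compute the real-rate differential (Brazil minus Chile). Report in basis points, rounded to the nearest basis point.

384 basis points

Brazil: (1 + 0.1720)/(1 + 0.1102) − 1 = 5.5666%
Chile: (1 + 0.1270)/(1 + 0.1079) − 1 = 1.7240%
Differential = 5.5666% − 1.7240% = 3.8426% → 384 basis points.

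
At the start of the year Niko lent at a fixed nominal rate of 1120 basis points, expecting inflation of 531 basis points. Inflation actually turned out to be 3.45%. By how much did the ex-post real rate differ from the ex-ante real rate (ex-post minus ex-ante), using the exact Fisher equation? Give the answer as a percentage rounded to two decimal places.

Ex-ante: (1 + 0.1120)/(1 + 0.0531) − 1 = 5.5930%
Ex-post: (1 + 0.1120)/(1 + 0.0345) − 1 = 7.4915%
Difference (ex-post − ex-ante) = 1.8985% → 1.90%.

1.90%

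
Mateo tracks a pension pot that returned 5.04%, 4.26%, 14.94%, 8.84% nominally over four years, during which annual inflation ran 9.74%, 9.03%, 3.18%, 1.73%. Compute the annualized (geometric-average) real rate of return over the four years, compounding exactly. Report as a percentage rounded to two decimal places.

Nominal growth factor = 1.0504 × 1.0426 × 1.1494 × 1.0884 = 1.37003657
Price-level growth factor = 1.0974 × 1.0903 × 1.0318 × 1.0173 = 1.25590138
Real growth factor = 1.37003657 / 1.25590138 = 1.09087911
Annualized real rate = 1.09087911^(1/4) − 1 = 2.1984% → 2.20%.

2.20%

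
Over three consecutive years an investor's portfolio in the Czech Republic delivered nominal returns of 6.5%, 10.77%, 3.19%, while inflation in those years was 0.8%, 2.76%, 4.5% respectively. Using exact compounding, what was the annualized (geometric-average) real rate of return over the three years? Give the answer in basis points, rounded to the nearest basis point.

399 basis points

Compound the nominal returns: 1.0650 × 1.1077 × 1.0319 = 1.21733295.
Compound inflation: 1.0080 × 1.0276 × 1.0450 = 1.08243274.
Deflate: 1.21733295 / 1.08243274 = 1.12462688.
Annualized real rate = 1.12462688^(1/3) − 1 = 3.9927% → 399 basis points.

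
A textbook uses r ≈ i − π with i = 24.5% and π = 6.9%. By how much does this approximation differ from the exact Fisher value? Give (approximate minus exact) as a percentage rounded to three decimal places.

1.136%

Approximate: r ≈ 24.500% − 6.900% = 17.6000%
Exact: (1 + 0.2450)/(1 + 0.0690) − 1 = 16.4640%
Error = 17.6000% − 16.4640% = 1.1360% → 1.136%.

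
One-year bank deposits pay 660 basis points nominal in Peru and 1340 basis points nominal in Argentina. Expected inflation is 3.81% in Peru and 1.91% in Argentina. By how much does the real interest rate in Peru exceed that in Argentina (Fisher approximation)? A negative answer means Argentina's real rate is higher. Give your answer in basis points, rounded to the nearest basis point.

Peru: 6.6% − 3.81% = 2.790%
Argentina: 13.4% − 1.91% = 11.490%
Differential = -8.700% → -870 basis points.

-870 basis points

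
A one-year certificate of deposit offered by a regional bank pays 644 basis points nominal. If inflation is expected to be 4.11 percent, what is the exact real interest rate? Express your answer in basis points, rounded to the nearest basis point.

1 + r = 1.06440 / 1.04110 = 1.022380
r = 1.022380 − 1 = 2.2380%, i.e. 224 basis points.

224 basis points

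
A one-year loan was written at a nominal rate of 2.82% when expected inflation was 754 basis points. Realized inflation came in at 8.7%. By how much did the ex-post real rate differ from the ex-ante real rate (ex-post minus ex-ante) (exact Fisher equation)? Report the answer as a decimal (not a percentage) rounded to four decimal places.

-0.0102

Ex-ante: (1 + 0.0282)/(1 + 0.0754) − 1 = -4.3891%
Ex-post: (1 + 0.0282)/(1 + 0.0870) − 1 = -5.4094%
Difference (ex-post − ex-ante) = -1.0203% → -0.0102.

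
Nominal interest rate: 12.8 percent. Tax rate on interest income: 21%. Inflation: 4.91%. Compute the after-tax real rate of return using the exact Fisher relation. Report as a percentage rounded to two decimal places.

After-tax nominal return = 12.8% × (1 − 0.21) = 10.1120%.
1 + r = 1.10112 / 1.04910 = 1.049585
After-tax real rate = 1.049585 − 1 → 4.96%.

4.96%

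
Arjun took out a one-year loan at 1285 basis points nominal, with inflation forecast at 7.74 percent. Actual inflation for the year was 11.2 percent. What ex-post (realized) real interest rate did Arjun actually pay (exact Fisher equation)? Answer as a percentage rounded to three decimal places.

1.484%

Ex-post: (1 + 0.1285)/(1 + 0.1120) − 1 = 1.4838%
So the realized real rate is 1.484%.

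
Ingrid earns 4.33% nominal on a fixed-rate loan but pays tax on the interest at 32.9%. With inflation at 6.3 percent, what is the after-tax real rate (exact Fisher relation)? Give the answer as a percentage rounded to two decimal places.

After-tax nominal return = 4.33% × (1 − 0.329) = 2.90543%.
1 + r = 1.0290543 / 1.06300 = 0.968066
After-tax real rate = 0.968066 − 1 → -3.19%.

-3.19%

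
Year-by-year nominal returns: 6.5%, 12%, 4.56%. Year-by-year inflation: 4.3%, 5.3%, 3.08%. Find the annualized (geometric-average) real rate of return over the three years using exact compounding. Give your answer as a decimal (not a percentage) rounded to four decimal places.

Nominal growth factor = 1.0650 × 1.1200 × 1.0456 = 1.24719168
Price-level growth factor = 1.0430 × 1.0530 × 1.0308 = 1.13210599
Real growth factor = 1.24719168 / 1.13210599 = 1.10165628
Annualized real rate = 1.10165628^(1/3) − 1 = 3.2798% → 0.0328.

0.0328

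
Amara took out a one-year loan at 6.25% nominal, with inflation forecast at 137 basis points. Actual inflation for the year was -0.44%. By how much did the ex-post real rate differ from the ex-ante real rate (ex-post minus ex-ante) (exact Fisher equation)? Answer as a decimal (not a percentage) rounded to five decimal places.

0.01906

Ex-ante: (1 + 0.0625)/(1 + 0.0137) − 1 = 4.81405%
Ex-post: (1 + 0.0625)/(1 − 0.0044) − 1 = 6.71957%
Difference (ex-post − ex-ante) = 1.90552% → 0.01906.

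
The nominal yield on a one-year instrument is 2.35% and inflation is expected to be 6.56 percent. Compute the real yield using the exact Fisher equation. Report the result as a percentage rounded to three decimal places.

By the Fisher relation, 1 + r = (1 + i)/(1 + π).
1 + r = 1.02350 / 1.06560 = 0.960492
r = 0.960492 − 1 = -3.9508%, i.e. -3.951%.

-3.951%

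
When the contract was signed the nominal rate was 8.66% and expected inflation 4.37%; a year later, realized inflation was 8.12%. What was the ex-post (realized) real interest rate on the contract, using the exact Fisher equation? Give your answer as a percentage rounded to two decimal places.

0.50%

Ex-post: (1 + 0.0866)/(1 + 0.0812) − 1 = 0.4994%
So the realized real rate is 0.50%.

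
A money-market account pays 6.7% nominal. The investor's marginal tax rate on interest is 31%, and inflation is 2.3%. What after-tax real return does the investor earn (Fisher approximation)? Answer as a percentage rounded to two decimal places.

2.32%

After-tax nominal return = 6.7% × (1 − 0.31) = 4.6230%.
r ≈ 4.6230% − 2.3% → 2.32%.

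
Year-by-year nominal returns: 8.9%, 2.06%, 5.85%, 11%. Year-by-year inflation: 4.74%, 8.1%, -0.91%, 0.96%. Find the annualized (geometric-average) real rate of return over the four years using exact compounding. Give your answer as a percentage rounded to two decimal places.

Compound the nominal returns: 1.0890 × 1.0206 × 1.0585 × 1.1100 = 1.30586200.
Compound inflation: 1.0474 × 1.0810 × 0.9909 × 1.0096 = 1.13270661.
Deflate: 1.30586200 / 1.13270661 = 1.15286871.
Annualized real rate = 1.15286871^(1/4) − 1 = 3.6203% → 3.62%.

3.62%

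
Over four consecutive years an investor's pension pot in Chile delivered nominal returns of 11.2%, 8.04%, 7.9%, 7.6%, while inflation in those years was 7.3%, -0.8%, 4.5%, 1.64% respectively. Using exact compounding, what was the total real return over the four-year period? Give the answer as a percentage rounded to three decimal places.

Compound the nominal returns: 1.1120 × 1.0804 × 1.0790 × 1.0760 = 1.394836.
Compound inflation: 1.0730 × 0.9920 × 1.0450 × 1.0164 = 1.130557.
Deflate: 1.394836 / 1.130557 = 1.233760.
Total real return = 1.233760 − 1 → 23.376%.

23.376%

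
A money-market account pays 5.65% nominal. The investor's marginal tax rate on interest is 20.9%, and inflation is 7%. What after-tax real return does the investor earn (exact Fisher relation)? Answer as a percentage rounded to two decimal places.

-2.37%

After-tax nominal return = 5.65% × (1 − 0.209) = 4.46915%.
1 + r = 1.0446915 / 1.07000 = 0.976347
After-tax real rate = 0.976347 − 1 → -2.37%.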